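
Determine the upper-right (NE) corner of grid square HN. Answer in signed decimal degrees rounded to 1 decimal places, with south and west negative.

50.0, -20.0

Field H=7, N=13: +7·20° lon, +13·10° lat → SW at lon -40°, lat 40°.
Cell spans 20° lon × 10° lat. NE corner is SW corner plus one full cell.
latitude 50.0, longitude -20.0.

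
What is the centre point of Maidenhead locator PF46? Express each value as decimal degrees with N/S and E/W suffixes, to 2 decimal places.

Field P=15, F=5: +15·20° lon, +5·10° lat → SW at lon 120°, lat -40°.
Square 4, 6: +4·2° lon, +6·1° lat → SW at lon 128°, lat -34°.
Cell spans 2° lon × 1° lat. Centre is SW corner plus half of each.
latitude 33.50° S, longitude 129.00° E.

33.50° S, 129.00° E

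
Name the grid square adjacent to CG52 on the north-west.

CG43

Longitude square 5; −1 → 4.
Latitude square 2; +1 → 3.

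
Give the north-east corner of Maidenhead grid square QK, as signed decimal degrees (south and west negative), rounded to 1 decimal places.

Field Q=16, K=10: +16·20° lon, +10·10° lat → SW at lon 140°, lat 10°.
Cell spans 20° lon × 10° lat. NE corner is SW corner plus one full cell.
latitude 20.0, longitude 160.0.

20.0, 160.0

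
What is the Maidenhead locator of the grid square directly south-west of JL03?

IL92

Longitude square 0; −1 → -1, wraps to 9, carry into field.
Longitude field J = 9; −1 → 8 = I.
Latitude square 3; −1 → 2.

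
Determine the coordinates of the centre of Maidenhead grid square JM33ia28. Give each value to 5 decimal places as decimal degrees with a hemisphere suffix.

33.03542° N, 6.68750° E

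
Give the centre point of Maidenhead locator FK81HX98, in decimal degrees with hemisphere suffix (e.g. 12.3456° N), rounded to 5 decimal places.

Field F=5, K=10: +5·20° lon, +10·10° lat → SW at lon -80°, lat 10°.
Square 8, 1: +8·2° lon, +1·1° lat → SW at lon -64°, lat 11°.
Subsquare h=7, x=23: +7·0.0833333° lon, +23·0.0416667° lat → SW at lon -63.4167°, lat 11.9583°.
Extended square 9, 8: +9·0.00833333° lon, +8·0.00416667° lat → SW at lon -63.3417°, lat 11.9917°.
Cell spans 0.00833333° lon × 0.00416667° lat. Centre is SW corner plus half of each.
latitude 11.99375° N, longitude 63.33750° W.

11.99375° N, 63.33750° W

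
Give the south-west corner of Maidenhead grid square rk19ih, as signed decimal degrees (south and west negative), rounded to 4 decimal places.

19.2917, 162.6667

Field R=17, K=10: +17·20° lon, +10·10° lat → SW at lon 160°, lat 10°.
Square 1, 9: +1·2° lon, +9·1° lat → SW at lon 162°, lat 19°.
Subsquare i=8, h=7: +8·0.0833333° lon, +7·0.0416667° lat → SW at lon 162.667°, lat 19.2917°.
latitude 19.2917, longitude 162.6667.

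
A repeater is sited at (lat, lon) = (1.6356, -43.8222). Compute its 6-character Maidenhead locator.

GJ81cp

Add 180° to longitude and 90° to latitude: 136.1778, 91.6356.
Field: 136.1778/20 → 6 → G, 91.6356/10 → 9 → J; chars GJ.
Square: 16.1778/2 → 8, 1.6356/1 → 1; chars 81.
Subsquare: 0.1778/0.0833333 → 2 → c, 0.6356/0.0416667 → 15 → p; chars cp.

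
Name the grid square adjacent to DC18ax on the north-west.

Longitude subsquare a = 0; −1 → -1, wraps to 23 = x, carry into square.
Longitude square 1; −1 → 0.
Latitude subsquare x = 23; +1 → 24, wraps to 0 = a, carry into square.
Latitude square 8; +1 → 9.

DC09xa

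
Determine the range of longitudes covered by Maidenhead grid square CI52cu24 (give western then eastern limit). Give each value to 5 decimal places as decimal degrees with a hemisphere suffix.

Field C=2, I=8: +2·20° lon, +8·10° lat → SW at lon -140°, lat -10°.
Square 5, 2: +5·2° lon, +2·1° lat → SW at lon -130°, lat -8°.
Subsquare c=2, u=20: +2·0.0833333° lon, +20·0.0416667° lat → SW at lon -129.833°, lat -7.16667°.
Extended square 2, 4: +2·0.00833333° lon, +4·0.00416667° lat → SW at lon -129.817°, lat -7.15°.
Cell spans 0.00833333° lon × 0.00416667° lat.
west 129.81667° W, east 129.80833° W.

129.81667° W, 129.80833° W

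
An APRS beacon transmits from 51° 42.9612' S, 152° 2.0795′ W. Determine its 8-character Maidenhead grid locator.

BD38xg58

Shift to the Maidenhead origin (180°W, 90°S): lon 27.96534, lat 38.28398.
Field (20°×10°, letters A–R): lon ⌊27.96534/20⌋ = 1 → B; lat ⌊38.28398/10⌋ = 3 → D.
Square (2°×1°, digits 0–9): lon ⌊7.96534/2⌋ = 3; lat ⌊8.28398/1⌋ = 8.
Subsquare (5′×2.5′, letters a–x): lon ⌊1.96534/0.0833333⌋ = 23 → x; lat ⌊0.28398/0.0416667⌋ = 6 → g.
Extended square (30″×15″, digits 0–9): lon ⌊0.04867/0.00833333⌋ = 5; lat ⌊0.03398/0.00416667⌋ = 8.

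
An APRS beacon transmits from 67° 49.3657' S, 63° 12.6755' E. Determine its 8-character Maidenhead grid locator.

MC12oe52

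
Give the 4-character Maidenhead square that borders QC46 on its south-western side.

Longitude square 4; −1 → 3.
Latitude square 6; −1 → 5.

QC35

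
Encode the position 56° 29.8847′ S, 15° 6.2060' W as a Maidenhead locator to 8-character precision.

Offset from 180°W / 90°S: lon 164.89657°, lat 33.50192°.
Field (20°×10°, letters A–R): lon ⌊164.89657/20⌋ = 8 → I; lat ⌊33.50192/10⌋ = 3 → D.
Square (2°×1°, digits 0–9): lon ⌊4.89657/2⌋ = 2; lat ⌊3.50192/1⌋ = 3.
Subsquare (5′×2.5′, letters a–x): lon ⌊0.89657/0.0833333⌋ = 10 → k; lat ⌊0.50192/0.0416667⌋ = 12 → m.
Extended square (30″×15″, digits 0–9): lon ⌊0.06323/0.00833333⌋ = 7; lat ⌊0.00192/0.00416667⌋ = 0.

ID23km70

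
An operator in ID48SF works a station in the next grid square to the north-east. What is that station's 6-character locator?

ID48tg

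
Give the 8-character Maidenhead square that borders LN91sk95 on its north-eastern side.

LN91tk06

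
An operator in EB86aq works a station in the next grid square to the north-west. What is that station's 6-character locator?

EB76xr

Longitude subsquare a = 0; −1 → -1, wraps to 23 = x, carry into square.
Longitude square 8; −1 → 7.
Latitude subsquare q = 16; +1 → 17 = r.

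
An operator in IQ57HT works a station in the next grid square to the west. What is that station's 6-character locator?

Longitude subsquare h = 7; −1 → 6 = g.
The latitude characters are unchanged.

IQ57gt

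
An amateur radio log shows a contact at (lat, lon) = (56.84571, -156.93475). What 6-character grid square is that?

Shift to the Maidenhead origin (180°W, 90°S): lon 23.0652, lat 146.8457.
Field (20°×10°, letters A–R): lon ⌊23.0652/20⌋ = 1 → B; lat ⌊146.8457/10⌋ = 14 → O.
Square (2°×1°, digits 0–9): lon ⌊3.0652/2⌋ = 1; lat ⌊6.8457/1⌋ = 6.
Subsquare (5′×2.5′, letters a–x): lon ⌊1.0652/0.0833333⌋ = 12 → m; lat ⌊0.8457/0.0416667⌋ = 20 → u.

BO16mu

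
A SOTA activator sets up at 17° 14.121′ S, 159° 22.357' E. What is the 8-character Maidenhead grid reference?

QH92qs43

Add 180° to longitude and 90° to latitude: 339.37262, 72.76465.
Field (20°×10°, letters A–R): 339.37262/20 → 16 → Q, 72.76465/10 → 7 → H; chars QH.
Square (2°×1°, digits 0–9): 19.37262/2 → 9, 2.76465/1 → 2; chars 92.
Subsquare (5′×2.5′, letters a–x): 1.37262/0.0833333 → 16 → q, 0.76465/0.0416667 → 18 → s; chars qs.
Extended square (30″×15″, digits 0–9): 0.03928/0.00833333 → 4, 0.01465/0.00416667 → 3; chars 43.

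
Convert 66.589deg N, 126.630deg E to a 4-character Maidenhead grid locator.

Add 180° to longitude and 90° to latitude: 306.63, 156.59.
Field: lon ⌊306.63/20⌋ = 15 → P; lat ⌊156.59/10⌋ = 15 → P.
Square: lon ⌊6.63/2⌋ = 3; lat ⌊6.59/1⌋ = 6.

PP36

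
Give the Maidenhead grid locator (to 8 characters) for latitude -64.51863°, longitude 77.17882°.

MC85ol15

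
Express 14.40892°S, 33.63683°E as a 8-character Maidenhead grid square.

KH65to61

Shift to the Maidenhead origin (180°W, 90°S): lon 213.63683, lat 75.59108.
Field: 213.63683/20 → 10 → K, 75.59108/10 → 7 → H; chars KH.
Square: 13.63683/2 → 6, 5.59108/1 → 5; chars 65.
Subsquare: 1.63683/0.0833333 → 19 → t, 0.59108/0.0416667 → 14 → o; chars to.
Extended square: 0.05350/0.00833333 → 6, 0.00775/0.00416667 → 1; chars 61.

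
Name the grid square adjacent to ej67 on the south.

EJ66

Latitude square 7; −1 → 6.
The longitude characters are unchanged.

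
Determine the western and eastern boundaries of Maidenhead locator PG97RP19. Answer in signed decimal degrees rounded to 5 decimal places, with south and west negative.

139.42500, 139.43333

Field P=15, G=6: +15·20° lon, +6·10° lat → SW at lon 120°, lat -30°.
Square 9, 7: +9·2° lon, +7·1° lat → SW at lon 138°, lat -23°.
Subsquare r=17, p=15: +17·0.0833333° lon, +15·0.0416667° lat → SW at lon 139.417°, lat -22.375°.
Extended square 1, 9: +1·0.00833333° lon, +9·0.00416667° lat → SW at lon 139.425°, lat -22.3375°.
Cell spans 0.00833333° lon × 0.00416667° lat.
west 139.42500, east 139.43333.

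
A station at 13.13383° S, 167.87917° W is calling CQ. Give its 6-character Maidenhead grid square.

Add 180° to longitude and 90° to latitude: 12.1208, 76.8662.
Field: 12.1208/20 → 0 → A, 76.8662/10 → 7 → H; chars AH.
Square: 12.1208/2 → 6, 6.8662/1 → 6; chars 66.
Subsquare: 0.1208/0.0833333 → 1 → b, 0.8662/0.0416667 → 20 → u; chars bu.

AH66bu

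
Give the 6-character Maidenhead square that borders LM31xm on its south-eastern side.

Longitude subsquare x = 23; +1 → 24, wraps to 0 = a, carry into square.
Longitude square 3; +1 → 4.
Latitude subsquare m = 12; −1 → 11 = l.

LM41al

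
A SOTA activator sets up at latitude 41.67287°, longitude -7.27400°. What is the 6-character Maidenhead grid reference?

IN61iq

Add 180° to longitude and 90° to latitude: 172.7260, 131.6729.
Field (20°×10°, letters A–R): lon ⌊172.7260/20⌋ = 8 → I; lat ⌊131.6729/10⌋ = 13 → N.
Square (2°×1°, digits 0–9): lon ⌊12.7260/2⌋ = 6; lat ⌊1.6729/1⌋ = 1.
Subsquare (5′×2.5′, letters a–x): lon ⌊0.7260/0.0833333⌋ = 8 → i; lat ⌊0.6729/0.0416667⌋ = 16 → q.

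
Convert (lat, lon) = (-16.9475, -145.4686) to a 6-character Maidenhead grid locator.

BH73gb

Add 180° to longitude and 90° to latitude: 34.5314, 73.0525.
Field: lon ⌊34.5314/20⌋ = 1 → B; lat ⌊73.0525/10⌋ = 7 → H.
Square: lon ⌊14.5314/2⌋ = 7; lat ⌊3.0525/1⌋ = 3.
Subsquare: lon ⌊0.5314/0.0833333⌋ = 6 → g; lat ⌊0.0525/0.0416667⌋ = 1 → b.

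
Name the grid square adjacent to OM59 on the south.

OM58

Latitude square 9; −1 → 8.
The longitude characters are unchanged.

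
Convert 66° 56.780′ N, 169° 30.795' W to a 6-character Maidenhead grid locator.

Shift to the Maidenhead origin (180°W, 90°S): lon 10.4868, lat 156.9463.
Field: lon ⌊10.4868/20⌋ = 0 → A; lat ⌊156.9463/10⌋ = 15 → P.
Square: lon ⌊10.4868/2⌋ = 5; lat ⌊6.9463/1⌋ = 6.
Subsquare: lon ⌊0.4868/0.0833333⌋ = 5 → f; lat ⌊0.9463/0.0416667⌋ = 22 → w.

AP56fw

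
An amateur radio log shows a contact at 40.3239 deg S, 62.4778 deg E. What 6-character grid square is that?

Add 180° to longitude and 90° to latitude: 242.4778, 49.6761.
Field: 242.4778/20 → 12 → M, 49.6761/10 → 4 → E; chars ME.
Square: 2.4778/2 → 1, 9.6761/1 → 9; chars 19.
Subsquare: 0.4778/0.0833333 → 5 → f, 0.6761/0.0416667 → 16 → q; chars fq.

ME19fq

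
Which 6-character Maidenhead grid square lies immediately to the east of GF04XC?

GF14ac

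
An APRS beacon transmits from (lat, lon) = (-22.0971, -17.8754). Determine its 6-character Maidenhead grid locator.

Add 180° to longitude and 90° to latitude: 162.1246, 67.9029.
Field (20°×10°, letters A–R): lon ⌊162.1246/20⌋ = 8 → I; lat ⌊67.9029/10⌋ = 6 → G.
Square (2°×1°, digits 0–9): lon ⌊2.1246/2⌋ = 1; lat ⌊7.9029/1⌋ = 7.
Subsquare (5′×2.5′, letters a–x): lon ⌊0.1246/0.0833333⌋ = 1 → b; lat ⌊0.9029/0.0416667⌋ = 21 → v.

IG17bv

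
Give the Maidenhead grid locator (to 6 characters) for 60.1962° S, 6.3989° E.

JC39et

Shift to the Maidenhead origin (180°W, 90°S): lon 186.3989, lat 29.8038.
Field: lon ⌊186.3989/20⌋ = 9 → J; lat ⌊29.8038/10⌋ = 2 → C.
Square: lon ⌊6.3989/2⌋ = 3; lat ⌊9.8038/1⌋ = 9.
Subsquare: lon ⌊0.3989/0.0833333⌋ = 4 → e; lat ⌊0.8038/0.0416667⌋ = 19 → t.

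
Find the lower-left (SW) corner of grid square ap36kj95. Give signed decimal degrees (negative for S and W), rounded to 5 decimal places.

Field A=0, P=15: +0·20° lon, +15·10° lat → SW at lon -180°, lat 60°.
Square 3, 6: +3·2° lon, +6·1° lat → SW at lon -174°, lat 66°.
Subsquare k=10, j=9: +10·0.0833333° lon, +9·0.0416667° lat → SW at lon -173.167°, lat 66.375°.
Extended square 9, 5: +9·0.00833333° lon, +5·0.00416667° lat → SW at lon -173.092°, lat 66.3958°.
latitude 66.39583, longitude -173.09167.

66.39583, -173.09167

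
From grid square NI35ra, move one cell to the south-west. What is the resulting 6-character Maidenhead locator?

NI34qx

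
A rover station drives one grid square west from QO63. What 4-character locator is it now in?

Longitude square 6; −1 → 5.
The latitude characters are unchanged.

QO53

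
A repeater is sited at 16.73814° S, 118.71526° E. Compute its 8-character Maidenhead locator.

OH93ig52

Shift to the Maidenhead origin (180°W, 90°S): lon 298.71526, lat 73.26186.
Field: 298.71526/20 → 14 → O, 73.26186/10 → 7 → H; chars OH.
Square: 18.71526/2 → 9, 3.26186/1 → 3; chars 93.
Subsquare: 0.71526/0.0833333 → 8 → i, 0.26186/0.0416667 → 6 → g; chars ig.
Extended square: 0.04859/0.00833333 → 5, 0.01186/0.00416667 → 2; chars 52.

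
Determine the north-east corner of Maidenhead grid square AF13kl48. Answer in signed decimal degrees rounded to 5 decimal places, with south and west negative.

-36.50417, -177.12500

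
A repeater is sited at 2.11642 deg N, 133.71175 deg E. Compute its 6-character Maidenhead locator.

PJ62uc

Offset from 180°W / 90°S: lon 313.7117°, lat 92.1164°.
Field: 313.7117/20 → 15 → P, 92.1164/10 → 9 → J; chars PJ.
Square: 13.7117/2 → 6, 2.1164/1 → 2; chars 62.
Subsquare: 1.7117/0.0833333 → 20 → u, 0.1164/0.0416667 → 2 → c; chars uc.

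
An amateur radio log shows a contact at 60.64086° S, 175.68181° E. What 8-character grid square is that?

Offset from 180°W / 90°S: lon 355.68181°, lat 29.35914°.
Field (20°×10°, letters A–R): 355.68181/20 → 17 → R, 29.35914/10 → 2 → C; chars RC.
Square (2°×1°, digits 0–9): 15.68181/2 → 7, 9.35914/1 → 9; chars 79.
Subsquare (5′×2.5′, letters a–x): 1.68181/0.0833333 → 20 → u, 0.35914/0.0416667 → 8 → i; chars ui.
Extended square (30″×15″, digits 0–9): 0.01514/0.00833333 → 1, 0.02581/0.00416667 → 6; chars 16.

RC79ui16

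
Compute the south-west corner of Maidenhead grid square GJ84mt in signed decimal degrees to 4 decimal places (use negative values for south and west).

Field G=6, J=9: +6·20° lon, +9·10° lat → SW at lon -60°, lat 0°.
Square 8, 4: +8·2° lon, +4·1° lat → SW at lon -44°, lat 4°.
Subsquare m=12, t=19: +12·0.0833333° lon, +19·0.0416667° lat → SW at lon -43°, lat 4.79167°.
latitude 4.7917, longitude -43.0000.

4.7917, -43.0000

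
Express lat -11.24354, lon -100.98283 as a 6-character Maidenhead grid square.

DH98ms

Shift to the Maidenhead origin (180°W, 90°S): lon 79.0172, lat 78.7565.
Field (20°×10°, letters A–R): lon ⌊79.0172/20⌋ = 3 → D; lat ⌊78.7565/10⌋ = 7 → H.
Square (2°×1°, digits 0–9): lon ⌊19.0172/2⌋ = 9; lat ⌊8.7565/1⌋ = 8.
Subsquare (5′×2.5′, letters a–x): lon ⌊1.0172/0.0833333⌋ = 12 → m; lat ⌊0.7565/0.0416667⌋ = 18 → s.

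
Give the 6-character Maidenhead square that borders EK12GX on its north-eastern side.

EK13ha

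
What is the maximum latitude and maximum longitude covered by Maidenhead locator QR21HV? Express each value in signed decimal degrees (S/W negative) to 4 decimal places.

81.9167, 144.6667

Field Q=16, R=17: +16·20° lon, +17·10° lat → SW at lon 140°, lat 80°.
Square 2, 1: +2·2° lon, +1·1° lat → SW at lon 144°, lat 81°.
Subsquare h=7, v=21: +7·0.0833333° lon, +21·0.0416667° lat → SW at lon 144.583°, lat 81.875°.
Cell spans 0.0833333° lon × 0.0416667° lat. NE corner is SW corner plus one full cell.
latitude 81.9167, longitude 144.6667.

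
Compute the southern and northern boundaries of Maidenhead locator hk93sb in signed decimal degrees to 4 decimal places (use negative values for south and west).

13.0417, 13.0833

Field H=7, K=10: +7·20° lon, +10·10° lat → SW at lon -40°, lat 10°.
Square 9, 3: +9·2° lon, +3·1° lat → SW at lon -22°, lat 13°.
Subsquare s=18, b=1: +18·0.0833333° lon, +1·0.0416667° lat → SW at lon -20.5°, lat 13.0417°.
Cell spans 0.0833333° lon × 0.0416667° lat.
south 13.0417, north 13.0833.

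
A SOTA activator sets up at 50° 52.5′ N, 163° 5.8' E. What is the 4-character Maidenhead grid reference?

RO10

Shift to the Maidenhead origin (180°W, 90°S): lon 343.10, lat 140.88.
Field: 343.10/20 → 17 → R, 140.88/10 → 14 → O; chars RO.
Square: 3.10/2 → 1, 0.88/1 → 0; chars 10.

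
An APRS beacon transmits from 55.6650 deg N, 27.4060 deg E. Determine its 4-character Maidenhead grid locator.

KO35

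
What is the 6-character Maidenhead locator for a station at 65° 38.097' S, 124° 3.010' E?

PC24ai

Offset from 180°W / 90°S: lon 304.0502°, lat 24.3650°.
Field: 304.0502/20 → 15 → P, 24.3650/10 → 2 → C; chars PC.
Square: 4.0502/2 → 2, 4.3650/1 → 4; chars 24.
Subsquare: 0.0502/0.0833333 → 0 → a, 0.3650/0.0416667 → 8 → i; chars ai.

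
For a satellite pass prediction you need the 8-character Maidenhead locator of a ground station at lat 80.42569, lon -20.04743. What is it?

HR90xk42

Offset from 180°W / 90°S: lon 159.95257°, lat 170.42569°.
Field: 159.95257/20 → 7 → H, 170.42569/10 → 17 → R; chars HR.
Square: 19.95257/2 → 9, 0.42569/1 → 0; chars 90.
Subsquare: 1.95257/0.0833333 → 23 → x, 0.42569/0.0416667 → 10 → k; chars xk.
Extended square: 0.03590/0.00833333 → 4, 0.00902/0.00416667 → 2; chars 42.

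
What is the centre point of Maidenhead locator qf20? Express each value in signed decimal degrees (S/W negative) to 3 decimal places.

Field Q=16, F=5: +16·20° lon, +5·10° lat → SW at lon 140°, lat -40°.
Square 2, 0: +2·2° lon, +0·1° lat → SW at lon 144°, lat -40°.
Cell spans 2° lon × 1° lat. Centre is SW corner plus half of each.
latitude -39.500, longitude 145.000.

-39.500, 145.000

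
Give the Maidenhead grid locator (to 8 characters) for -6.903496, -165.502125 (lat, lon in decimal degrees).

Add 180° to longitude and 90° to latitude: 14.49787, 83.09650.
Field: 14.49787/20 → 0 → A, 83.09650/10 → 8 → I; chars AI.
Square: 14.49787/2 → 7, 3.09650/1 → 3; chars 73.
Subsquare: 0.49787/0.0833333 → 5 → f, 0.09650/0.0416667 → 2 → c; chars fc.
Extended square: 0.08121/0.00833333 → 9, 0.01317/0.00416667 → 3; chars 93.

AI73fc93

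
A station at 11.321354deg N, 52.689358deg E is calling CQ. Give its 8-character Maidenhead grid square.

LK61ih27

Shift to the Maidenhead origin (180°W, 90°S): lon 232.68936, lat 101.32135.
Field: 232.68936/20 → 11 → L, 101.32135/10 → 10 → K; chars LK.
Square: 12.68936/2 → 6, 1.32135/1 → 1; chars 61.
Subsquare: 0.68936/0.0833333 → 8 → i, 0.32135/0.0416667 → 7 → h; chars ih.
Extended square: 0.02269/0.00833333 → 2, 0.02969/0.00416667 → 7; chars 27.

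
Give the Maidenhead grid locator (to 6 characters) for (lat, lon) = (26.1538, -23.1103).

Shift to the Maidenhead origin (180°W, 90°S): lon 156.8897, lat 116.1538.
Field: lon ⌊156.8897/20⌋ = 7 → H; lat ⌊116.1538/10⌋ = 11 → L.
Square: lon ⌊16.8897/2⌋ = 8; lat ⌊6.1538/1⌋ = 6.
Subsquare: lon ⌊0.8897/0.0833333⌋ = 10 → k; lat ⌊0.1538/0.0416667⌋ = 3 → d.

HL86kd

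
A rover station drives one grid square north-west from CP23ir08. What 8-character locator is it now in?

CP23hr99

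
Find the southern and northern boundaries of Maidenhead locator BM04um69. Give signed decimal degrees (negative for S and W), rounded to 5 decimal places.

34.53750, 34.54167

Field B=1, M=12: +1·20° lon, +12·10° lat → SW at lon -160°, lat 30°.
Square 0, 4: +0·2° lon, +4·1° lat → SW at lon -160°, lat 34°.
Subsquare u=20, m=12: +20·0.0833333° lon, +12·0.0416667° lat → SW at lon -158.333°, lat 34.5°.
Extended square 6, 9: +6·0.00833333° lon, +9·0.00416667° lat → SW at lon -158.283°, lat 34.5375°.
Cell spans 0.00833333° lon × 0.00416667° lat.
south 34.53750, north 34.54167.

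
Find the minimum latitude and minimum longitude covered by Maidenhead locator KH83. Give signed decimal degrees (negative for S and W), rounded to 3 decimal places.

Field K=10, H=7: +10·20° lon, +7·10° lat → SW at lon 20°, lat -20°.
Square 8, 3: +8·2° lon, +3·1° lat → SW at lon 36°, lat -17°.
latitude -17.000, longitude 36.000.

-17.000, 36.000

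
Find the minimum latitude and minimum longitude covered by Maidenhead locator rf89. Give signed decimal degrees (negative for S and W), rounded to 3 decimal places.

-31.000, 176.000

Field R=17, F=5: +17·20° lon, +5·10° lat → SW at lon 160°, lat -40°.
Square 8, 9: +8·2° lon, +9·1° lat → SW at lon 176°, lat -31°.
latitude -31.000, longitude 176.000.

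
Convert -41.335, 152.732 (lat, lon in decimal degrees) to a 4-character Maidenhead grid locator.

QE68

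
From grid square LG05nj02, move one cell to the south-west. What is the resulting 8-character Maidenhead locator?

LG05mj91

Longitude extended square 0; −1 → -1, wraps to 9, carry into subsquare.
Longitude subsquare n = 13; −1 → 12 = m.
Latitude extended square 2; −1 → 1.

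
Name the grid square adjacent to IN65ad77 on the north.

Latitude extended square 7; +1 → 8.
The longitude characters are unchanged.

IN65ad78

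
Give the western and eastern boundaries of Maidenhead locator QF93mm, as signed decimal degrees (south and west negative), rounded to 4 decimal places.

Field Q=16, F=5: +16·20° lon, +5·10° lat → SW at lon 140°, lat -40°.
Square 9, 3: +9·2° lon, +3·1° lat → SW at lon 158°, lat -37°.
Subsquare m=12, m=12: +12·0.0833333° lon, +12·0.0416667° lat → SW at lon 159°, lat -36.5°.
Cell spans 0.0833333° lon × 0.0416667° lat.
west 159.0000, east 159.0833.

159.0000, 159.0833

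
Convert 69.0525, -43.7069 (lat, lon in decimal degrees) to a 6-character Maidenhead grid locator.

GP89db

Shift to the Maidenhead origin (180°W, 90°S): lon 136.2931, lat 159.0525.
Field: lon ⌊136.2931/20⌋ = 6 → G; lat ⌊159.0525/10⌋ = 15 → P.
Square: lon ⌊16.2931/2⌋ = 8; lat ⌊9.0525/1⌋ = 9.
Subsquare: lon ⌊0.2931/0.0833333⌋ = 3 → d; lat ⌊0.0525/0.0416667⌋ = 1 → b.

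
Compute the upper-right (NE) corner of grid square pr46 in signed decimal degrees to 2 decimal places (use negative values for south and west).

87.00, 130.00

Field P=15, R=17: +15·20° lon, +17·10° lat → SW at lon 120°, lat 80°.
Square 4, 6: +4·2° lon, +6·1° lat → SW at lon 128°, lat 86°.
Cell spans 2° lon × 1° lat. NE corner is SW corner plus one full cell.
latitude 87.00, longitude 130.00.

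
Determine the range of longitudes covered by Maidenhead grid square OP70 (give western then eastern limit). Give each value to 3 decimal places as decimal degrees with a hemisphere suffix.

Field O=14, P=15: +14·20° lon, +15·10° lat → SW at lon 100°, lat 60°.
Square 7, 0: +7·2° lon, +0·1° lat → SW at lon 114°, lat 60°.
Cell spans 2° lon × 1° lat.
west 114.000° E, east 116.000° E.

114.000° E, 116.000° E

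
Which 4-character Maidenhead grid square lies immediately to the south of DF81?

DF80

Latitude square 1; −1 → 0.
The longitude characters are unchanged.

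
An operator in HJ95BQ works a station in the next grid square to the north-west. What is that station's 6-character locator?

Longitude subsquare b = 1; −1 → 0 = a.
Latitude subsquare q = 16; +1 → 17 = r.

HJ95ar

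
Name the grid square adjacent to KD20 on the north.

Latitude square 0; +1 → 1.
The longitude characters are unchanged.

KD21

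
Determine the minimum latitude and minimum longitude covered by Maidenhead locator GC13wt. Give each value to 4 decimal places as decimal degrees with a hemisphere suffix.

Field G=6, C=2: +6·20° lon, +2·10° lat → SW at lon -60°, lat -70°.
Square 1, 3: +1·2° lon, +3·1° lat → SW at lon -58°, lat -67°.
Subsquare w=22, t=19: +22·0.0833333° lon, +19·0.0416667° lat → SW at lon -56.1667°, lat -66.2083°.
latitude 66.2083° S, longitude 56.1667° W.

66.2083° S, 56.1667° W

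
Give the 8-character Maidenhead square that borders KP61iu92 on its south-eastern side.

Longitude extended square 9; +1 → 10, wraps to 0, carry into subsquare.
Longitude subsquare i = 8; +1 → 9 = j.
Latitude extended square 2; −1 → 1.

KP61ju01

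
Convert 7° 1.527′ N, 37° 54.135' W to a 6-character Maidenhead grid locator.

HJ17ba

Shift to the Maidenhead origin (180°W, 90°S): lon 142.0977, lat 97.0255.
Field: 142.0977/20 → 7 → H, 97.0255/10 → 9 → J; chars HJ.
Square: 2.0977/2 → 1, 7.0255/1 → 7; chars 17.
Subsquare: 0.0977/0.0833333 → 1 → b, 0.0255/0.0416667 → 0 → a; chars ba.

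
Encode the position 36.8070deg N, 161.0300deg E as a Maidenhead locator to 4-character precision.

RM06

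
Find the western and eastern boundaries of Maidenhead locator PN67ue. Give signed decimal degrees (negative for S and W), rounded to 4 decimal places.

Field P=15, N=13: +15·20° lon, +13·10° lat → SW at lon 120°, lat 40°.
Square 6, 7: +6·2° lon, +7·1° lat → SW at lon 132°, lat 47°.
Subsquare u=20, e=4: +20·0.0833333° lon, +4·0.0416667° lat → SW at lon 133.667°, lat 47.1667°.
Cell spans 0.0833333° lon × 0.0416667° lat.
west 133.6667, east 133.7500.

133.6667, 133.7500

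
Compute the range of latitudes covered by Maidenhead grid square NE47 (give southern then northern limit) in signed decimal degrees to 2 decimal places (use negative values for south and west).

-43.00, -42.00

Field N=13, E=4: +13·20° lon, +4·10° lat → SW at lon 80°, lat -50°.
Square 4, 7: +4·2° lon, +7·1° lat → SW at lon 88°, lat -43°.
Cell spans 2° lon × 1° lat.
south -43.00, north -42.00.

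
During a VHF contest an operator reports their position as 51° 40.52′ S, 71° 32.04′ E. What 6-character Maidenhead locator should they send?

MD58sh

Offset from 180°W / 90°S: lon 251.5340°, lat 38.3247°.
Field: lon ⌊251.5340/20⌋ = 12 → M; lat ⌊38.3247/10⌋ = 3 → D.
Square: lon ⌊11.5340/2⌋ = 5; lat ⌊8.3247/1⌋ = 8.
Subsquare: lon ⌊1.5340/0.0833333⌋ = 18 → s; lat ⌊0.3247/0.0416667⌋ = 7 → h.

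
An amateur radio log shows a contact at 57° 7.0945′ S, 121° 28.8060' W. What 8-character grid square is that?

Add 180° to longitude and 90° to latitude: 58.51990, 32.88176.
Field: 58.51990/20 → 2 → C, 32.88176/10 → 3 → D; chars CD.
Square: 18.51990/2 → 9, 2.88176/1 → 2; chars 92.
Subsquare: 0.51990/0.0833333 → 6 → g, 0.88176/0.0416667 → 21 → v; chars gv.
Extended square: 0.01990/0.00833333 → 2, 0.00676/0.00416667 → 1; chars 21.

CD92gv21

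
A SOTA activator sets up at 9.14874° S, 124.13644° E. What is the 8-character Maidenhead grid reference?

PI20bu64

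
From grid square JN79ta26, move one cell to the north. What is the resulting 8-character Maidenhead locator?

Latitude extended square 6; +1 → 7.
The longitude characters are unchanged.

JN79ta27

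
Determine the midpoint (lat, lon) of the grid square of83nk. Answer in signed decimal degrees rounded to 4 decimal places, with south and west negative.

Field O=14, F=5: +14·20° lon, +5·10° lat → SW at lon 100°, lat -40°.
Square 8, 3: +8·2° lon, +3·1° lat → SW at lon 116°, lat -37°.
Subsquare n=13, k=10: +13·0.0833333° lon, +10·0.0416667° lat → SW at lon 117.083°, lat -36.5833°.
Cell spans 0.0833333° lon × 0.0416667° lat. Centre is SW corner plus half of each.
latitude -36.5625, longitude 117.1250.

-36.5625, 117.1250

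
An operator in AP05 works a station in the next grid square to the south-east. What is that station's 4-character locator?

AP14

Longitude square 0; +1 → 1.
Latitude square 5; −1 → 4.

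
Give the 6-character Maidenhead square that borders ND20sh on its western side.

ND20rh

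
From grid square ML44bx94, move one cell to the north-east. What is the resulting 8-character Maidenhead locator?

ML44cx05

Longitude extended square 9; +1 → 10, wraps to 0, carry into subsquare.
Longitude subsquare b = 1; +1 → 2 = c.
Latitude extended square 4; +1 → 5.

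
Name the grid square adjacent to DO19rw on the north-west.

DO19qx

Longitude subsquare r = 17; −1 → 16 = q.
Latitude subsquare w = 22; +1 → 23 = x.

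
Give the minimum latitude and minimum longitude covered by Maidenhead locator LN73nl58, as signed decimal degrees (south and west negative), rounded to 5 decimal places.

Field L=11, N=13: +11·20° lon, +13·10° lat → SW at lon 40°, lat 40°.
Square 7, 3: +7·2° lon, +3·1° lat → SW at lon 54°, lat 43°.
Subsquare n=13, l=11: +13·0.0833333° lon, +11·0.0416667° lat → SW at lon 55.0833°, lat 43.4583°.
Extended square 5, 8: +5·0.00833333° lon, +8·0.00416667° lat → SW at lon 55.125°, lat 43.4917°.
latitude 43.49167, longitude 55.12500.

43.49167, 55.12500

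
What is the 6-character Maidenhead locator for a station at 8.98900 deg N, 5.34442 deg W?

IJ78hx

Offset from 180°W / 90°S: lon 174.6556°, lat 98.9890°.
Field: lon ⌊174.6556/20⌋ = 8 → I; lat ⌊98.9890/10⌋ = 9 → J.
Square: lon ⌊14.6556/2⌋ = 7; lat ⌊8.9890/1⌋ = 8.
Subsquare: lon ⌊0.6556/0.0833333⌋ = 7 → h; lat ⌊0.9890/0.0416667⌋ = 23 → x.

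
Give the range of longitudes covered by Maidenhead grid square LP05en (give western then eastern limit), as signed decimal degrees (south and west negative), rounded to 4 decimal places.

40.3333, 40.4167

Field L=11, P=15: +11·20° lon, +15·10° lat → SW at lon 40°, lat 60°.
Square 0, 5: +0·2° lon, +5·1° lat → SW at lon 40°, lat 65°.
Subsquare e=4, n=13: +4·0.0833333° lon, +13·0.0416667° lat → SW at lon 40.3333°, lat 65.5417°.
Cell spans 0.0833333° lon × 0.0416667° lat.
west 40.3333, east 40.4167.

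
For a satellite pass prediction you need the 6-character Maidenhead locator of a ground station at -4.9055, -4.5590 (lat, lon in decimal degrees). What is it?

II75rc

Add 180° to longitude and 90° to latitude: 175.4410, 85.0945.
Field: 175.4410/20 → 8 → I, 85.0945/10 → 8 → I; chars II.
Square: 15.4410/2 → 7, 5.0945/1 → 5; chars 75.
Subsquare: 1.4410/0.0833333 → 17 → r, 0.0945/0.0416667 → 2 → c; chars rc.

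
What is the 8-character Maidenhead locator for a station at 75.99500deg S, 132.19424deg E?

PB64ca31

Add 180° to longitude and 90° to latitude: 312.19424, 14.00500.
Field: lon ⌊312.19424/20⌋ = 15 → P; lat ⌊14.00500/10⌋ = 1 → B.
Square: lon ⌊12.19424/2⌋ = 6; lat ⌊4.00500/1⌋ = 4.
Subsquare: lon ⌊0.19424/0.0833333⌋ = 2 → c; lat ⌊0.00500/0.0416667⌋ = 0 → a.
Extended square: lon ⌊0.02757/0.00833333⌋ = 3; lat ⌊0.00500/0.00416667⌋ = 1.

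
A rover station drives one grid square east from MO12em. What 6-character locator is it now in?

MO12fm

Longitude subsquare e = 4; +1 → 5 = f.
The latitude characters are unchanged.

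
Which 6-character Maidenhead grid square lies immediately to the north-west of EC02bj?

Longitude subsquare b = 1; −1 → 0 = a.
Latitude subsquare j = 9; +1 → 10 = k.

EC02ak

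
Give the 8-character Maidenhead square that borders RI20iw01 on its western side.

RI20hw91

Longitude extended square 0; −1 → -1, wraps to 9, carry into subsquare.
Longitude subsquare i = 8; −1 → 7 = h.
The latitude characters are unchanged.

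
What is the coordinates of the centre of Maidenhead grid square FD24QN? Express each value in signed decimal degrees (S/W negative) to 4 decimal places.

-55.4375, -74.6250

Field F=5, D=3: +5·20° lon, +3·10° lat → SW at lon -80°, lat -60°.
Square 2, 4: +2·2° lon, +4·1° lat → SW at lon -76°, lat -56°.
Subsquare q=16, n=13: +16·0.0833333° lon, +13·0.0416667° lat → SW at lon -74.6667°, lat -55.4583°.
Cell spans 0.0833333° lon × 0.0416667° lat. Centre is SW corner plus half of each.
latitude -55.4375, longitude -74.6250.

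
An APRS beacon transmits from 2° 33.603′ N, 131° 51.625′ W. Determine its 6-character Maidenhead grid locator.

Shift to the Maidenhead origin (180°W, 90°S): lon 48.1396, lat 92.5601.
Field: 48.1396/20 → 2 → C, 92.5601/10 → 9 → J; chars CJ.
Square: 8.1396/2 → 4, 2.5601/1 → 2; chars 42.
Subsquare: 0.1396/0.0833333 → 1 → b, 0.5601/0.0416667 → 13 → n; chars bn.

CJ42bn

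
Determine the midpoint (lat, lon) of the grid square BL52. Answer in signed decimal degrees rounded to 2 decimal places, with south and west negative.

22.50, -149.00

Field B=1, L=11: +1·20° lon, +11·10° lat → SW at lon -160°, lat 20°.
Square 5, 2: +5·2° lon, +2·1° lat → SW at lon -150°, lat 22°.
Cell spans 2° lon × 1° lat. Centre is SW corner plus half of each.
latitude 22.50, longitude -149.00.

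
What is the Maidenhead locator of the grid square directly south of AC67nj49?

Latitude extended square 9; −1 → 8.
The longitude characters are unchanged.

AC67nj48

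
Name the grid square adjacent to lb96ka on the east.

Longitude subsquare k = 10; +1 → 11 = l.
The latitude characters are unchanged.

LB96la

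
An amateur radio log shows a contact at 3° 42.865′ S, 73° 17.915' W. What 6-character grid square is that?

FI36ig

Add 180° to longitude and 90° to latitude: 106.7014, 86.2856.
Field: 106.7014/20 → 5 → F, 86.2856/10 → 8 → I; chars FI.
Square: 6.7014/2 → 3, 6.2856/1 → 6; chars 36.
Subsquare: 0.7014/0.0833333 → 8 → i, 0.2856/0.0416667 → 6 → g; chars ig.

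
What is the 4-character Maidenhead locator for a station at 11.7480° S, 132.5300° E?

PH68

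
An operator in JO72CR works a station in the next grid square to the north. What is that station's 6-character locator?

Latitude subsquare r = 17; +1 → 18 = s.
The longitude characters are unchanged.

JO72cs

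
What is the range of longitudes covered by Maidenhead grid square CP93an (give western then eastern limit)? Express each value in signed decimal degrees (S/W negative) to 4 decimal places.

-122.0000, -121.9167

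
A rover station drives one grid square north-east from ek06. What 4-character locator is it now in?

Longitude square 0; +1 → 1.
Latitude square 6; +1 → 7.

EK17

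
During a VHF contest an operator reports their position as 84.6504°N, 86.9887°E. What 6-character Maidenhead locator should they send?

NR34lp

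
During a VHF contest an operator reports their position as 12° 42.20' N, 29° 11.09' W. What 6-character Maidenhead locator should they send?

Shift to the Maidenhead origin (180°W, 90°S): lon 150.8152, lat 102.7033.
Field: 150.8152/20 → 7 → H, 102.7033/10 → 10 → K; chars HK.
Square: 10.8152/2 → 5, 2.7033/1 → 2; chars 52.
Subsquare: 0.8152/0.0833333 → 9 → j, 0.7033/0.0416667 → 16 → q; chars jq.

HK52jq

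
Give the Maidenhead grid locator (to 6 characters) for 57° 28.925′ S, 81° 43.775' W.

ED92dm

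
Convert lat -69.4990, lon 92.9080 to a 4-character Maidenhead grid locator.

NC60

Shift to the Maidenhead origin (180°W, 90°S): lon 272.91, lat 20.50.
Field (20°×10°, letters A–R): 272.91/20 → 13 → N, 20.50/10 → 2 → C; chars NC.
Square (2°×1°, digits 0–9): 12.91/2 → 6, 0.50/1 → 0; chars 60.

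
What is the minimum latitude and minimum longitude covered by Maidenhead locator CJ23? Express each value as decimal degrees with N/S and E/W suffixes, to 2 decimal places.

3.00° N, 136.00° W

Field C=2, J=9: +2·20° lon, +9·10° lat → SW at lon -140°, lat 0°.
Square 2, 3: +2·2° lon, +3·1° lat → SW at lon -136°, lat 3°.
latitude 3.00° N, longitude 136.00° W.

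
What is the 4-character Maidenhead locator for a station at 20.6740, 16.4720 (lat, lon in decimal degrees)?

JL80

Offset from 180°W / 90°S: lon 196.47°, lat 110.67°.
Field (20°×10°, letters A–R): 196.47/20 → 9 → J, 110.67/10 → 11 → L; chars JL.
Square (2°×1°, digits 0–9): 16.47/2 → 8, 0.67/1 → 0; chars 80.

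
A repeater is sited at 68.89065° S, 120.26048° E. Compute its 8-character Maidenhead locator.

Shift to the Maidenhead origin (180°W, 90°S): lon 300.26048, lat 21.10935.
Field (20°×10°, letters A–R): 300.26048/20 → 15 → P, 21.10935/10 → 2 → C; chars PC.
Square (2°×1°, digits 0–9): 0.26048/2 → 0, 1.10935/1 → 1; chars 01.
Subsquare (5′×2.5′, letters a–x): 0.26048/0.0833333 → 3 → d, 0.10935/0.0416667 → 2 → c; chars dc.
Extended square (30″×15″, digits 0–9): 0.01048/0.00833333 → 1, 0.02602/0.00416667 → 6; chars 16.

PC01dc16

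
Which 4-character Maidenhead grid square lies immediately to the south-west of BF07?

AF96

Longitude square 0; −1 → -1, wraps to 9, carry into field.
Longitude field B = 1; −1 → 0 = A.
Latitude square 7; −1 → 6.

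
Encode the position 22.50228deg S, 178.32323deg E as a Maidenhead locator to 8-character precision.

Shift to the Maidenhead origin (180°W, 90°S): lon 358.32323, lat 67.49772.
Field: lon ⌊358.32323/20⌋ = 17 → R; lat ⌊67.49772/10⌋ = 6 → G.
Square: lon ⌊18.32323/2⌋ = 9; lat ⌊7.49772/1⌋ = 7.
Subsquare: lon ⌊0.32323/0.0833333⌋ = 3 → d; lat ⌊0.49772/0.0416667⌋ = 11 → l.
Extended square: lon ⌊0.07323/0.00833333⌋ = 8; lat ⌊0.03939/0.00416667⌋ = 9.

RG97dl89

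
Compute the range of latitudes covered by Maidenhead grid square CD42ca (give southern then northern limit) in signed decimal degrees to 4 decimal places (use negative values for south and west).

-58.0000, -57.9583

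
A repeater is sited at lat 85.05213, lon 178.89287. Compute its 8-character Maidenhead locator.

Shift to the Maidenhead origin (180°W, 90°S): lon 358.89287, lat 175.05213.
Field: lon ⌊358.89287/20⌋ = 17 → R; lat ⌊175.05213/10⌋ = 17 → R.
Square: lon ⌊18.89287/2⌋ = 9; lat ⌊5.05213/1⌋ = 5.
Subsquare: lon ⌊0.89287/0.0833333⌋ = 10 → k; lat ⌊0.05213/0.0416667⌋ = 1 → b.
Extended square: lon ⌊0.05954/0.00833333⌋ = 7; lat ⌊0.01046/0.00416667⌋ = 2.

RR95kb72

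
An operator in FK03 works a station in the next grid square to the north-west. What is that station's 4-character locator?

EK94

Longitude square 0; −1 → -1, wraps to 9, carry into field.
Longitude field F = 5; −1 → 4 = E.
Latitude square 3; +1 → 4.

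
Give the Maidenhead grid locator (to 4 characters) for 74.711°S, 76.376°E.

MB85

Offset from 180°W / 90°S: lon 256.38°, lat 15.29°.
Field: 256.38/20 → 12 → M, 15.29/10 → 1 → B; chars MB.
Square: 16.38/2 → 8, 5.29/1 → 5; chars 85.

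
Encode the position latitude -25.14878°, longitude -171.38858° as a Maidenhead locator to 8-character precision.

Shift to the Maidenhead origin (180°W, 90°S): lon 8.61142, lat 64.85122.
Field: lon ⌊8.61142/20⌋ = 0 → A; lat ⌊64.85122/10⌋ = 6 → G.
Square: lon ⌊8.61142/2⌋ = 4; lat ⌊4.85122/1⌋ = 4.
Subsquare: lon ⌊0.61142/0.0833333⌋ = 7 → h; lat ⌊0.85122/0.0416667⌋ = 20 → u.
Extended square: lon ⌊0.02809/0.00833333⌋ = 3; lat ⌊0.01789/0.00416667⌋ = 4.

AG44hu34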